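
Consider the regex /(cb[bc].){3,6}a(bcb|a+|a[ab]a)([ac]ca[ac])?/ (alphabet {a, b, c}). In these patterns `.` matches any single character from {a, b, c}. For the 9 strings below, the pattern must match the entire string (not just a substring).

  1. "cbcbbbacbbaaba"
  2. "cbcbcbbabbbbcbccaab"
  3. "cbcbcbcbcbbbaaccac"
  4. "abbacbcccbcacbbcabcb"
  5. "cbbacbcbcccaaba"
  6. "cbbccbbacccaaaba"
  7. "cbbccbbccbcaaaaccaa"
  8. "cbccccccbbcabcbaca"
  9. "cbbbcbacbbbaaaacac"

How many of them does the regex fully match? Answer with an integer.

1 → no match
2 → no match
3 → match
4 → no match — must start with "cb"
5 → no match
6 → no match
7 → match
8 → no match
9 → no match
Total matched: 2

2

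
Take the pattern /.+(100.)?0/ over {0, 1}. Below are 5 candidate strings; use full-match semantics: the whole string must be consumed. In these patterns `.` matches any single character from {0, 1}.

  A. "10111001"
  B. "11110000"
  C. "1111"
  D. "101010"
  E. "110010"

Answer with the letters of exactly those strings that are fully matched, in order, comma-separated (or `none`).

A. "10111001" → no match — must end with "0"
B. "11110000" → match
C. "1111" → no match — must end with "0"
D. "101010" → match
E. "110010" → match

B, D, E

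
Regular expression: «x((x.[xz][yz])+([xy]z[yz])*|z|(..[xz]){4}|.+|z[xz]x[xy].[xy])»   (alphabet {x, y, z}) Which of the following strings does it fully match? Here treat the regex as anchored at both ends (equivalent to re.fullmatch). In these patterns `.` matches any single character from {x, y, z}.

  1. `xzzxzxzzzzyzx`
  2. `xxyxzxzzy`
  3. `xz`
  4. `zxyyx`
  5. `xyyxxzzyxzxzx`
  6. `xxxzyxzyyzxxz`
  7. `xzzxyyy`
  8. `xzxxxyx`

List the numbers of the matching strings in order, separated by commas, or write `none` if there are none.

1, 2, 3, 5, 6, 7, 8

1 → match
2 → match
3 → match
4 → no match — must start with `x`
5 → match
6 → match
7 → match
8 → match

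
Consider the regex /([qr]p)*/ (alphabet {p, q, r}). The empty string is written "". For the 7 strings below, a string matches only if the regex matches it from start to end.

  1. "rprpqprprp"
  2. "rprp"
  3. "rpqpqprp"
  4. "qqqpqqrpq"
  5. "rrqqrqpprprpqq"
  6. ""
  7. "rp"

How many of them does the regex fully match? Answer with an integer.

5

1 → match
2 → match
3 → match
4 → no match
5 → no match
6 → match
7 → match
Total matched: 5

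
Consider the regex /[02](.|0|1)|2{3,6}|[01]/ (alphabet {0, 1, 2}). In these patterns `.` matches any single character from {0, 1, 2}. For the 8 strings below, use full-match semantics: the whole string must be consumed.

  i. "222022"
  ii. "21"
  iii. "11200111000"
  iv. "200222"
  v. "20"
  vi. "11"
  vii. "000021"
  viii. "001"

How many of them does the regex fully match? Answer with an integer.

i → no match
ii → match
iii → no match
iv → no match
v → match
vi → no match
vii → no match
viii → no match
Total matched: 2

2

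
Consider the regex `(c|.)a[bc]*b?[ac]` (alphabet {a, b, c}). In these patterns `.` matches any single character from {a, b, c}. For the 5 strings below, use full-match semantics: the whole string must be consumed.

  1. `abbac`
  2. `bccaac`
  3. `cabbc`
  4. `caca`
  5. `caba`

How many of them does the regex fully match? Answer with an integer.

3

1 → no match
2 → no match
3 → match
4 → match
5 → match
Total matched: 3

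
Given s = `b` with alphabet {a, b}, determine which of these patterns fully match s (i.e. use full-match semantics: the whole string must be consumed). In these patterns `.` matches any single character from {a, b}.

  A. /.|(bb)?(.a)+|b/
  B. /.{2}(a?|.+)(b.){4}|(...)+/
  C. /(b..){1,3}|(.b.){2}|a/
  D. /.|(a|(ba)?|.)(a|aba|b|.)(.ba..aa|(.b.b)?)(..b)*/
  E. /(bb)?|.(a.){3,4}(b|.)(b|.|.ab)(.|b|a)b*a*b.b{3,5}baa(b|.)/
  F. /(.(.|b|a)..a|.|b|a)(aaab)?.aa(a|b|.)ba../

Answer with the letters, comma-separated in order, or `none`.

A → match
B → no match
C → no match
D → match
E → no match
F → no match

A, D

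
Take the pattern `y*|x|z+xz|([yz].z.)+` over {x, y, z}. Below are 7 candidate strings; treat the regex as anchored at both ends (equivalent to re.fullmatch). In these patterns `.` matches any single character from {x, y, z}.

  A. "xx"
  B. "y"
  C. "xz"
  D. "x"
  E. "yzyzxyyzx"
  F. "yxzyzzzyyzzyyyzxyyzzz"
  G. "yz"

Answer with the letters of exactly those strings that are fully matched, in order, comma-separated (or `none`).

B, D

A → no match
B → match
C → no match
D → match
E → no match
F → no match
G → no match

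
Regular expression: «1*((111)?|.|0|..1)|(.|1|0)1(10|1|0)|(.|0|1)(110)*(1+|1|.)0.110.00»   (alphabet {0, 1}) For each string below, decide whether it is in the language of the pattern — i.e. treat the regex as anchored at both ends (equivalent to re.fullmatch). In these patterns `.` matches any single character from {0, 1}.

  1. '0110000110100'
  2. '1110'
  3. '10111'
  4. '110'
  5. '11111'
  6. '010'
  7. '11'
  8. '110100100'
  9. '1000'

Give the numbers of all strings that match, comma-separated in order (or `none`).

1, 2, 4, 5, 6, 7

1 → match
2 → match
3 → no match
4 → match
5 → match
6 → match
7 → match
8 → no match
9 → no match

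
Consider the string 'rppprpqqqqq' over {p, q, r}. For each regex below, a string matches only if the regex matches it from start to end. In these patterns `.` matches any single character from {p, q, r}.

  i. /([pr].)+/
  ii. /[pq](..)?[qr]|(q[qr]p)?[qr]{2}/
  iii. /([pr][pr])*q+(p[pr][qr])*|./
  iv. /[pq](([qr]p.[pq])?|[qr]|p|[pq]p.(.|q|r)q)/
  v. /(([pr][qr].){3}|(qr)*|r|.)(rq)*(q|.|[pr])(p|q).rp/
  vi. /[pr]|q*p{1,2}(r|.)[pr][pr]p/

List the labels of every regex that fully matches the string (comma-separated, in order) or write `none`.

iii

i → no match
ii → no match
iii → match
iv → no match
v → no match — must end with 'rp'
vi → no match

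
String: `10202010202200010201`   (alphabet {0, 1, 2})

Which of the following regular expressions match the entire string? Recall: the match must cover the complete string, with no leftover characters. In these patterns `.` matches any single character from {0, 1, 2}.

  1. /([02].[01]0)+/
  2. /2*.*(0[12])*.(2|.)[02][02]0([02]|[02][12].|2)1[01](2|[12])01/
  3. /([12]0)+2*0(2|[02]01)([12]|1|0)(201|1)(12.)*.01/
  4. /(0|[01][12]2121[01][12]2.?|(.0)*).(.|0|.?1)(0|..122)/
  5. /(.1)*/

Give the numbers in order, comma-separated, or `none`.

2

1 → no match — must end with `0`
2 → match
3 → no match
4 → no match
5 → no match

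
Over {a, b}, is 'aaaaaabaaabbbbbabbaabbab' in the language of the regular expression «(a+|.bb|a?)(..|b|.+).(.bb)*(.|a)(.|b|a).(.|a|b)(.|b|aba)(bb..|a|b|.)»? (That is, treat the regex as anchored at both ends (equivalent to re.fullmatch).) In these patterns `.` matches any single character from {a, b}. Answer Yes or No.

Yes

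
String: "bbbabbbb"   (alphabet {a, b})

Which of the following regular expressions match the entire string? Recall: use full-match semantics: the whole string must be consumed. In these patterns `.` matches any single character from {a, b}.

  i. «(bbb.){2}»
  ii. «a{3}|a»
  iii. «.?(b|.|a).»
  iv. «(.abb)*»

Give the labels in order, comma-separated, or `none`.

i

i → match
ii → no match — must start with "a"
iii → no match
iv → no match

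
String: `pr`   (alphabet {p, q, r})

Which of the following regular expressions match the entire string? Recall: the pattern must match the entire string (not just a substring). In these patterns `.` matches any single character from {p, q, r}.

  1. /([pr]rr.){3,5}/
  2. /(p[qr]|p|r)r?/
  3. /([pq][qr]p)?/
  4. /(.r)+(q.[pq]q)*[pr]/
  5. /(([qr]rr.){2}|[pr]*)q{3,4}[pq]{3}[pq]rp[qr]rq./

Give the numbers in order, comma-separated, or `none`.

2

1 → no match
2 → match
3 → no match
4 → no match
5 → no match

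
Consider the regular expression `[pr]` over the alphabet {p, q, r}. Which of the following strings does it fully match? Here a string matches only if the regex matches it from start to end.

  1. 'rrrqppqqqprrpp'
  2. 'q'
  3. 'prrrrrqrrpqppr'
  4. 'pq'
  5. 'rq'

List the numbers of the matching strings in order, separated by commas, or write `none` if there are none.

none

1 → no match
2. 'q' → no match
3 → no match
4. 'pq' → no match
5. 'rq' → no match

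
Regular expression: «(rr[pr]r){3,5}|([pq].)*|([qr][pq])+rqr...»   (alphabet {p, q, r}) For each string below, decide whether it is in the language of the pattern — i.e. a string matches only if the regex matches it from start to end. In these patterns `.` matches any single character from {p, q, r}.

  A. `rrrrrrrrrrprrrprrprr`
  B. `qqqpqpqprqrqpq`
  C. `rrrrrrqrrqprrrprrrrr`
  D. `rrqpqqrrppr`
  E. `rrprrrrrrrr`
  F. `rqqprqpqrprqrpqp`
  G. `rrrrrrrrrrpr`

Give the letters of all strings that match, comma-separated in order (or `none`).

B, G

A → no match
B → match
C → no match
D → no match
E → no match
F → no match
G → match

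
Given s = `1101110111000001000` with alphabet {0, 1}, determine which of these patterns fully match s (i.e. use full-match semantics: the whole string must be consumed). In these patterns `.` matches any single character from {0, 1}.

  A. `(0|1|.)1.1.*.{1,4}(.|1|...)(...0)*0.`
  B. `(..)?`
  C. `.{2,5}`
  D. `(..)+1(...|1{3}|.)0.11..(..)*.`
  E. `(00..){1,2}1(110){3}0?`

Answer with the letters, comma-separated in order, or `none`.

A → match
B → no match
C → no match
D → match
E → no match — must start with `00`

A, D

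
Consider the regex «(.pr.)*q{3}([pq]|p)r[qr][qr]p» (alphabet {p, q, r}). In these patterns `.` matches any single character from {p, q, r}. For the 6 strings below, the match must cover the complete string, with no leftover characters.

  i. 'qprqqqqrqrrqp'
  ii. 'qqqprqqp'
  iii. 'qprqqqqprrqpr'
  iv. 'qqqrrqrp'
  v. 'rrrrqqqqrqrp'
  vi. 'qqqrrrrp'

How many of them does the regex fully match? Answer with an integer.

1

i → no match
ii → match
iii → no match — must end with 'p'
iv → no match
v → no match
vi → no match
Total matched: 1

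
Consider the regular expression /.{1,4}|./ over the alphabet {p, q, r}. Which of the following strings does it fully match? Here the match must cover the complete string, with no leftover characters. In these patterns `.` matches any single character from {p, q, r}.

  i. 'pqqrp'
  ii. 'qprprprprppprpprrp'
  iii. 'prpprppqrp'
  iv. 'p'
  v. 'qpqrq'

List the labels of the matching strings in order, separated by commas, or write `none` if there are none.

iv

i → no match
ii → no match
iii → no match
iv → match
v → no match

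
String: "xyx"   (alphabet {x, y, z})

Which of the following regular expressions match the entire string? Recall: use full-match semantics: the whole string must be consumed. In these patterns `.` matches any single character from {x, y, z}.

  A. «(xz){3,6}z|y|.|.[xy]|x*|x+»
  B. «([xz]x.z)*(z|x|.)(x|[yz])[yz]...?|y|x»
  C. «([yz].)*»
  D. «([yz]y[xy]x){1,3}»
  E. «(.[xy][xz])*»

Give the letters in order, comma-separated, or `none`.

E

A → no match
B → no match
C → no match
D → no match
E → match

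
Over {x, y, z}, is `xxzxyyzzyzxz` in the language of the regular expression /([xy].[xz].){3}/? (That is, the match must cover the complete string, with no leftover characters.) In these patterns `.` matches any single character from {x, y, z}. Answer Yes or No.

Yes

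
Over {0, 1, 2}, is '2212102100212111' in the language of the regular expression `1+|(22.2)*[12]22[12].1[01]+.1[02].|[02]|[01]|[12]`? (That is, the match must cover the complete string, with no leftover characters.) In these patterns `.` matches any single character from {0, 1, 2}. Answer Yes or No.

No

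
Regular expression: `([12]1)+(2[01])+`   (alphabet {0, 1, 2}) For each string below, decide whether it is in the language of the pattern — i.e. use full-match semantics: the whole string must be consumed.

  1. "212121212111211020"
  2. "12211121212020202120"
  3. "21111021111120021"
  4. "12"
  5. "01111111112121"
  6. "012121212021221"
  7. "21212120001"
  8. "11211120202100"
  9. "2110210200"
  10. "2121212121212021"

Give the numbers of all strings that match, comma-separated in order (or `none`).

1 → no match
2 → no match
3 → no match
4 → no match
5 → no match
6 → no match
7 → no match
8 → no match
9 → no match
10 → match

10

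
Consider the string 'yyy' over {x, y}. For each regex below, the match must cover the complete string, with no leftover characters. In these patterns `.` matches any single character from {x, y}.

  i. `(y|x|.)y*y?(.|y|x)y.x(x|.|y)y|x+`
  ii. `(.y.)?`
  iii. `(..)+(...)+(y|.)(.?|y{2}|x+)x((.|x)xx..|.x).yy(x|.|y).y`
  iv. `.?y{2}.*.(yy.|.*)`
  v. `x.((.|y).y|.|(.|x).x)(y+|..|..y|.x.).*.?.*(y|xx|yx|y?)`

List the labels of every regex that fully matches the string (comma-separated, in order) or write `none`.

ii, iv

i → no match
ii → match
iii → no match
iv → match
v → no match — must start with 'x'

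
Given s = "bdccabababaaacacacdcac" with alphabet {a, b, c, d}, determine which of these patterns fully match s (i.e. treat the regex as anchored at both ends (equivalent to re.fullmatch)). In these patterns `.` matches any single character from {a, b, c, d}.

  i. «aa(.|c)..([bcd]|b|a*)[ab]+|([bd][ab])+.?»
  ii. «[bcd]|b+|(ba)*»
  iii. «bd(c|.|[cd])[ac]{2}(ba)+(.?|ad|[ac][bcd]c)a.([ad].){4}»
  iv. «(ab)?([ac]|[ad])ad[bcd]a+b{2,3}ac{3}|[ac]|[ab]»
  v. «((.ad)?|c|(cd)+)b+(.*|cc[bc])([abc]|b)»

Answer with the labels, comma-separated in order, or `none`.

i → no match
ii → no match
iii → match
iv → no match
v → match

iii, v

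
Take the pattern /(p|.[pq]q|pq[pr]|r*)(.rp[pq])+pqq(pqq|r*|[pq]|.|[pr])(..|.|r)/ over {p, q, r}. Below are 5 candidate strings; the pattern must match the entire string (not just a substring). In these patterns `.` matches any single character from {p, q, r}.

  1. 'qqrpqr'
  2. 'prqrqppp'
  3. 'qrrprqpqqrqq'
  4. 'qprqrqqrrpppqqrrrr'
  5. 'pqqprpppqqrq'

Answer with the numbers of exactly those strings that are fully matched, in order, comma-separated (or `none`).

5

1 → no match
2 → no match
3 → no match
4 → no match
5 → match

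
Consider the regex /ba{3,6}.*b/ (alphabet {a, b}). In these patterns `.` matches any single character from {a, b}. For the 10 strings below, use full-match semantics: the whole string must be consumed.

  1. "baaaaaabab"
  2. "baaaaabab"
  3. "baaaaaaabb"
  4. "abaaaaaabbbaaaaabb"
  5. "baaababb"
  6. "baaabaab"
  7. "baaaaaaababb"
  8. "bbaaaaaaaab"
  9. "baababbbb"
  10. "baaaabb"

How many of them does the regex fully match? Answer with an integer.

7

1. "baaaaaabab" → match
2. "baaaaabab" → match
3. "baaaaaaabb" → match
4 → no match — must start with "ba"
5. "baaababb" → match
6. "baaabaab" → match
7. "baaaaaaababb" → match
8. "bbaaaaaaaab" → no match — must start with "ba"
9. "baababbbb" → no match
10. "baaaabb" → match
Total matched: 7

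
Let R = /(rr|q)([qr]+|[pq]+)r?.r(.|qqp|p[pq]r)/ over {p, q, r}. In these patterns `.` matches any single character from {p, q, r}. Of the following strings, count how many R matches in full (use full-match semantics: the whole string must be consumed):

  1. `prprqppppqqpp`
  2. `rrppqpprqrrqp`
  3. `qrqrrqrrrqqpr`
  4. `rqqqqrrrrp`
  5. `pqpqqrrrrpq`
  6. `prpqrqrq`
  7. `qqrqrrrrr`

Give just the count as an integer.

1 → no match
2 → no match
3 → no match
4 → no match
5 → no match
6 → no match
7 → match
Total matched: 1

1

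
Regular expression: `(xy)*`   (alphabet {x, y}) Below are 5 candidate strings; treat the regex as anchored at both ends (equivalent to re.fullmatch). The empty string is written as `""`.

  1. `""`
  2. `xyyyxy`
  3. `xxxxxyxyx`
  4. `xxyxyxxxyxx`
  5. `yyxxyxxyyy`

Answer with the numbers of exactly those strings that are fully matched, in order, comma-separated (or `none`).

1

1 → match
2 → no match
3 → no match
4 → no match
5 → no match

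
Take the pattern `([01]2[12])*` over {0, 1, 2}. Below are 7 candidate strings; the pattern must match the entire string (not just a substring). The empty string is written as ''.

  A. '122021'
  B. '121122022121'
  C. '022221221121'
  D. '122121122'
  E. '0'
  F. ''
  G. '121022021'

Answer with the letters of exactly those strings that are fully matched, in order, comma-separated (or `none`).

A → match
B → match
C → no match
D → match
E → no match
F → match
G → match

A, B, D, F, G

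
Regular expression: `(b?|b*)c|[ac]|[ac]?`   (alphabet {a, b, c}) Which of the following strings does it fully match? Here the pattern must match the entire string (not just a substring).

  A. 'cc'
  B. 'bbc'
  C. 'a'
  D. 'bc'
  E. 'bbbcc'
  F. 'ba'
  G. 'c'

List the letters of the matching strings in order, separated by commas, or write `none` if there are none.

A → no match
B → match
C → match
D → match
E → no match
F → no match
G → match

B, C, D, G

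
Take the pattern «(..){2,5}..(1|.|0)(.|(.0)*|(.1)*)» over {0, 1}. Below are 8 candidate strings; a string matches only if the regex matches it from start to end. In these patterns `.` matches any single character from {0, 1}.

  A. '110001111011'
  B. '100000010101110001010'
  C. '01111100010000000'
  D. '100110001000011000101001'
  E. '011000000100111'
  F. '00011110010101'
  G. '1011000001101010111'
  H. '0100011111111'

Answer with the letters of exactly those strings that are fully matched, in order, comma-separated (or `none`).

A → match
B → match
C → match
D → no match
E → match
F → match
G → match
H → match

A, B, C, E, F, G, H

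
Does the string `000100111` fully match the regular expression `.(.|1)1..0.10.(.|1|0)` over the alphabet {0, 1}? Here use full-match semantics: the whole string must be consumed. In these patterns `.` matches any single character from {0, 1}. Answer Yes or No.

No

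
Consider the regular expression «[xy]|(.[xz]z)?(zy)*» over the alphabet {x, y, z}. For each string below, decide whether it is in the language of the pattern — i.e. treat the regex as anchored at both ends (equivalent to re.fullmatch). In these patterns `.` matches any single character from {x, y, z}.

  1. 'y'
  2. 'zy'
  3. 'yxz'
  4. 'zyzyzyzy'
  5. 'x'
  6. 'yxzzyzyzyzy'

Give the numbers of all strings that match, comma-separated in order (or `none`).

1 → match
2 → match
3 → match
4 → match
5 → match
6 → match

1, 2, 3, 4, 5, 6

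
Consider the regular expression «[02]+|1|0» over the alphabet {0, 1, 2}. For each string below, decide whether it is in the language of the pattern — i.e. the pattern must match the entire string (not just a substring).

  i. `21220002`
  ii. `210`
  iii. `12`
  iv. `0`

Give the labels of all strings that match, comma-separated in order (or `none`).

i → no match
ii → no match
iii → no match
iv → match

iv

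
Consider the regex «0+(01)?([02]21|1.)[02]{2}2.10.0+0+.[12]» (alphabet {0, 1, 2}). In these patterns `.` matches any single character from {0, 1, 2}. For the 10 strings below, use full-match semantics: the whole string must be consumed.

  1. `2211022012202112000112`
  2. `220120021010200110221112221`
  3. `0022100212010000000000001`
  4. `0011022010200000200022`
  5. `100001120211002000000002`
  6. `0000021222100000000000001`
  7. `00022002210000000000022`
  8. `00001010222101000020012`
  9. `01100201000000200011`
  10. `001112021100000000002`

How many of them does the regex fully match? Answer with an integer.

1

1 → no match — must start with `0`
2 → no match — must start with `0`
3 → no match
4 → no match
5 → no match — must start with `0`
6 → no match
7 → no match
8 → no match
9 → no match
10 → match
Total matched: 1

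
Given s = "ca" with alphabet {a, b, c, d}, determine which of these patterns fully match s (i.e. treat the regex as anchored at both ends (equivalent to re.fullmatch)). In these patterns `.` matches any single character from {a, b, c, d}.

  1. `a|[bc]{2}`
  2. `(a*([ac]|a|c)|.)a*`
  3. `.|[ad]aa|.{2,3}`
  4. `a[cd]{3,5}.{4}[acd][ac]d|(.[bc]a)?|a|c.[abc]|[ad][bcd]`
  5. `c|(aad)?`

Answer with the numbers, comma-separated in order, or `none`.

2, 3

1 → no match
2 → match
3 → match
4 → no match
5 → no match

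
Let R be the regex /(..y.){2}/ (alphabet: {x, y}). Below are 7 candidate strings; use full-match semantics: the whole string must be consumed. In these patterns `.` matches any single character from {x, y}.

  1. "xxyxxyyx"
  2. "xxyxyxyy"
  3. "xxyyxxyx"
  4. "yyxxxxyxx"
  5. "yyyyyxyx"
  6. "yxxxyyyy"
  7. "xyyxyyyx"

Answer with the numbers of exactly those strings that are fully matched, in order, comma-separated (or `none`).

1 → match
2 → match
3 → match
4 → no match
5 → match
6 → no match
7 → match

1, 2, 3, 5, 7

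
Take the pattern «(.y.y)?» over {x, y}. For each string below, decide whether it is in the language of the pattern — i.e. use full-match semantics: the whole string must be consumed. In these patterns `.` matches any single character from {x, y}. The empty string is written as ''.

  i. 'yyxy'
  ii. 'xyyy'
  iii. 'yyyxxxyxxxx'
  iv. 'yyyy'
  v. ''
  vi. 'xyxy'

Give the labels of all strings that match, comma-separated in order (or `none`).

i, ii, iv, v, vi

i. 'yyxy' → match
ii. 'xyyy' → match
iii. 'yyyxxxyxxxx' → no match
iv. 'yyyy' → match
v. '' → match
vi. 'xyxy' → match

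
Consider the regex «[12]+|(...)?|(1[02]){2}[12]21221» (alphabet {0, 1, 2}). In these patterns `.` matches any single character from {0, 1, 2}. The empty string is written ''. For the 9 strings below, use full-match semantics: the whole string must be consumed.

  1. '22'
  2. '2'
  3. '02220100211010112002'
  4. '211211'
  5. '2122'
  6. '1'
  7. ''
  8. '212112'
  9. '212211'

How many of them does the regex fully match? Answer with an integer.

8

1 → match
2 → match
3 → no match
4 → match
5 → match
6 → match
7 → match
8 → match
9 → match
Total matched: 8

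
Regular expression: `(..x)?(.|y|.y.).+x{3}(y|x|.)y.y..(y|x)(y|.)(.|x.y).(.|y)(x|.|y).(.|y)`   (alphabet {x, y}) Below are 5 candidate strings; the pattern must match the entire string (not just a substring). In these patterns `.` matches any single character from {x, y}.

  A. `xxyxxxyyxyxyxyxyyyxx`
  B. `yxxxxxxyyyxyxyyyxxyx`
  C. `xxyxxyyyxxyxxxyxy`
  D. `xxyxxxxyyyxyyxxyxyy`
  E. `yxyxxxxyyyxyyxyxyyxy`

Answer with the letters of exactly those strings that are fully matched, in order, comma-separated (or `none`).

A → match
B → match
C → no match
D → no match
E → match

A, B, E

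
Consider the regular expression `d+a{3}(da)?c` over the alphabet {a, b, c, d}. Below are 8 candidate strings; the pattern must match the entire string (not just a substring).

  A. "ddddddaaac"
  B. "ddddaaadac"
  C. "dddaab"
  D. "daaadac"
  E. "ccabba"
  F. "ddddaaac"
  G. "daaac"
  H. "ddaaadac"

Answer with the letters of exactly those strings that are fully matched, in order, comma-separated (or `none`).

A, B, D, F, G, H

A → match
B → match
C → no match — must end with "c"
D → match
E → no match — must start with "d"
F → match
G → match
H → match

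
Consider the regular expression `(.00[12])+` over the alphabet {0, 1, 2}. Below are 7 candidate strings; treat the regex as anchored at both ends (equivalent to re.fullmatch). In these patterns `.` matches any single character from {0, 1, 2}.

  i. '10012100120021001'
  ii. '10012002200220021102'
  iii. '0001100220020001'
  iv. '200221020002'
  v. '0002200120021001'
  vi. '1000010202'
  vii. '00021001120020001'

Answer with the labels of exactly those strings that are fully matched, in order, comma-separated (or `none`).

iii, v

i → no match
ii → no match
iii → match
iv. '200221020002' → no match
v → match
vi. '1000010202' → no match
vii → no match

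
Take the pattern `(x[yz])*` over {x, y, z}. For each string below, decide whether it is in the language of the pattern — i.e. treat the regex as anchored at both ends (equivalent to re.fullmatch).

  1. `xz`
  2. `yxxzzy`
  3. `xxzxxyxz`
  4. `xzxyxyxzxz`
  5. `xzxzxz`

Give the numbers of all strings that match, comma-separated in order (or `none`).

1, 4, 5

1 → match
2 → no match
3 → no match
4 → match
5 → match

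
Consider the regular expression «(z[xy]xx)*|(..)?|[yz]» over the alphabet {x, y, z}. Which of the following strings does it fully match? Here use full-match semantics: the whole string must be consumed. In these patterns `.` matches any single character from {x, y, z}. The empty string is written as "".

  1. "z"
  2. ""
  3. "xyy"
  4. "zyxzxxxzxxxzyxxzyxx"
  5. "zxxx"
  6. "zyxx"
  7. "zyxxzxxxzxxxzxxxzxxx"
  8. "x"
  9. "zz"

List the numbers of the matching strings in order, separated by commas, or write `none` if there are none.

1 → match
2 → match
3 → no match
4 → no match
5 → match
6 → match
7 → match
8 → no match
9 → match

1, 2, 5, 6, 7, 9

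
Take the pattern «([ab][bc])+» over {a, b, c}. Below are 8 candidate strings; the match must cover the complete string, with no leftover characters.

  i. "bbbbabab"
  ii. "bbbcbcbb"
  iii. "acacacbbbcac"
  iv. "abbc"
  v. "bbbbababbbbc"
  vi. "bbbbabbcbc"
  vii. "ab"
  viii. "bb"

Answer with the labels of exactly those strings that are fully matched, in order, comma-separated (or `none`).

i, ii, iii, iv, v, vi, vii, viii

i → match
ii → match
iii → match
iv → match
v → match
vi → match
vii → match
viii → match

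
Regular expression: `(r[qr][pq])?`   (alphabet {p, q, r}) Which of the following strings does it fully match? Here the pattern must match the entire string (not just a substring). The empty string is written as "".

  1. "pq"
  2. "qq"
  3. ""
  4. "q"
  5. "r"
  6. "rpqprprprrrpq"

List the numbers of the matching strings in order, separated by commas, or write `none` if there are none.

3

1 → no match
2 → no match
3 → match
4 → no match
5 → no match
6 → no match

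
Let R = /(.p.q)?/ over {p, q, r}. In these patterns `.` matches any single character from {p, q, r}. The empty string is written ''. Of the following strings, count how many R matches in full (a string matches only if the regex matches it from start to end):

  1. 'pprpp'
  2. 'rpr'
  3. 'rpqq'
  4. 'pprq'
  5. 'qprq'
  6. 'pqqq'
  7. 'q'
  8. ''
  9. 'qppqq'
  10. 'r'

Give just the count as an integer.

1 → no match
2 → no match
3 → match
4 → match
5 → match
6 → no match
7 → no match
8 → match
9 → no match
10 → no match
Total matched: 4

4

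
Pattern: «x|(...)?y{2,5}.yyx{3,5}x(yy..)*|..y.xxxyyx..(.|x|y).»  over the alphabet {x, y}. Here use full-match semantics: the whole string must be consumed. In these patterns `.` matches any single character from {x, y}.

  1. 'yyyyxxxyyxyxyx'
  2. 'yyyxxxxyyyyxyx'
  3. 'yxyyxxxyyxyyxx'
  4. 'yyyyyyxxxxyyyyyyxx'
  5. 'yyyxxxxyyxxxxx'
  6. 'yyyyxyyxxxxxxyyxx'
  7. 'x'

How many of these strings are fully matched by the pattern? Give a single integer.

1 → match
2 → no match
3 → match
4 → match
5 → match
6 → match
7. 'x' → match
Total matched: 6

6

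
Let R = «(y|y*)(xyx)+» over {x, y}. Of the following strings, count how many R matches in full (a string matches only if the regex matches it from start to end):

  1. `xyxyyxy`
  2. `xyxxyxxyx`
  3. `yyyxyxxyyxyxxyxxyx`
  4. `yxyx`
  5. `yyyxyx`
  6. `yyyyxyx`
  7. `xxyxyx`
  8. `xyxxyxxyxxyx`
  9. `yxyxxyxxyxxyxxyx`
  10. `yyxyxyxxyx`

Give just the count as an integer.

1 → no match — must end with `xyx`
2 → match
3 → no match
4 → match
5 → match
6 → match
7 → no match
8 → match
9 → match
10 → no match
Total matched: 6

6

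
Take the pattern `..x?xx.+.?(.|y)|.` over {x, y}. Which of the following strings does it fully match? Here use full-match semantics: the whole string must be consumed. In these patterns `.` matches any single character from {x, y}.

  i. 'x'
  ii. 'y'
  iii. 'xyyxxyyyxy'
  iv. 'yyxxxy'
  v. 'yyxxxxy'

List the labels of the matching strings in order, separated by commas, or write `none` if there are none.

i, ii, iv, v

i → match
ii → match
iii → no match
iv → match
v → match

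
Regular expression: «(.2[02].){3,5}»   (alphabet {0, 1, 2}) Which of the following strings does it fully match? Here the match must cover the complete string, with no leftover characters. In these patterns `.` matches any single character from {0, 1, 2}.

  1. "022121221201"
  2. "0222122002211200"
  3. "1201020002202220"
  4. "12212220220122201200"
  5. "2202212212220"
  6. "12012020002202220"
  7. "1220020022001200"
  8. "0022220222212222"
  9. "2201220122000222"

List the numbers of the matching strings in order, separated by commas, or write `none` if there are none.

2, 3, 4, 7, 9

1 → no match
2 → match
3 → match
4 → match
5 → no match
6 → no match
7 → match
8 → no match
9 → match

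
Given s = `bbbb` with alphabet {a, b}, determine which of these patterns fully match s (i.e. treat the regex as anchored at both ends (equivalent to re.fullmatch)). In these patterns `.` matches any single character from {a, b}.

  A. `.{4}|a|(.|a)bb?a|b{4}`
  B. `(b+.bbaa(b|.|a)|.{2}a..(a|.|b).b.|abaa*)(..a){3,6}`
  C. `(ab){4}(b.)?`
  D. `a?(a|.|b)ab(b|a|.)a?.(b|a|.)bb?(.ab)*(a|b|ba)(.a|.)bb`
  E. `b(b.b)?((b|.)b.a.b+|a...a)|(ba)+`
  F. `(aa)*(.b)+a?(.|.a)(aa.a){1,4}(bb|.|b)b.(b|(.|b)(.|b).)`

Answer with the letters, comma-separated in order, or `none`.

A

A → match
B → no match — must end with `a`
C → no match — must start with `ab`
D → no match
E → no match
F → no match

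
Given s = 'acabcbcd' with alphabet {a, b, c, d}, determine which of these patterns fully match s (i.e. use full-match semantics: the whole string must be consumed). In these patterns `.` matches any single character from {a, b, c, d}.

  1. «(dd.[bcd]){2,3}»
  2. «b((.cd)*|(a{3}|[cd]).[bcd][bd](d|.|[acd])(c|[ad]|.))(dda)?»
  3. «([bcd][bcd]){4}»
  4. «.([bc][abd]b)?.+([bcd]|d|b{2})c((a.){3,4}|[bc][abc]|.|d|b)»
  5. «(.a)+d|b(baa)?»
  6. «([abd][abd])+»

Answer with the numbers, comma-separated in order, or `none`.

1 → no match — must start with 'dd'
2 → no match — must start with 'b'
3 → no match
4 → match
5 → no match
6 → no match

4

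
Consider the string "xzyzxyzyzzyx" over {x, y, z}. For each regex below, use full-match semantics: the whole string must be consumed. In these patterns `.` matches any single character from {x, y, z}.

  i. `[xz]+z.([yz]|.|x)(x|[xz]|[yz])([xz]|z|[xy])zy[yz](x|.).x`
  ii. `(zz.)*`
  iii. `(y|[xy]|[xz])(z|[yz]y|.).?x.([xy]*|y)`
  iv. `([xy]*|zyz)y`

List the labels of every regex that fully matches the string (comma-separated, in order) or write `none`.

i → match
ii → no match
iii → no match
iv → no match — must end with "y"

i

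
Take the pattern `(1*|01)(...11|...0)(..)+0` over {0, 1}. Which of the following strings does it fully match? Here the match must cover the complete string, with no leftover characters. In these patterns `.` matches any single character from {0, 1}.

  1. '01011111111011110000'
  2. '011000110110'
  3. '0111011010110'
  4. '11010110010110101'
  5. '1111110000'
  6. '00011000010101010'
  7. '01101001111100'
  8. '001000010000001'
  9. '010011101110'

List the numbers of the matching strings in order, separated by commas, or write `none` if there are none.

1 → match
2 → no match
3 → no match
4 → no match — must end with '0'
5 → match
6 → no match
7 → no match
8 → no match — must end with '0'
9 → match

1, 5, 9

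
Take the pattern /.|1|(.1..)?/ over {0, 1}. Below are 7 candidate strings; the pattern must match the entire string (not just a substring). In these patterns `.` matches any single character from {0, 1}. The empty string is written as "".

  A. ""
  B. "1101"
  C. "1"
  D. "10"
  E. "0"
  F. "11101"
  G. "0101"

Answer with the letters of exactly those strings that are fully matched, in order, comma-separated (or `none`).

A → match
B → match
C → match
D → no match
E → match
F → no match
G → match

A, B, C, E, G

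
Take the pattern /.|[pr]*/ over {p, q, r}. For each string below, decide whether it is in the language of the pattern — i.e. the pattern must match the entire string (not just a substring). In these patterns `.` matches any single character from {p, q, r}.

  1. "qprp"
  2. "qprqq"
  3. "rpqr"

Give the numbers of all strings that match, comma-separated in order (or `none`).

none

1 → no match
2 → no match
3 → no match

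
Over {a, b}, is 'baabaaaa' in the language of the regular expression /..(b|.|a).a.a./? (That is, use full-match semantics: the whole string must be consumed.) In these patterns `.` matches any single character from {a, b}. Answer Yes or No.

Yes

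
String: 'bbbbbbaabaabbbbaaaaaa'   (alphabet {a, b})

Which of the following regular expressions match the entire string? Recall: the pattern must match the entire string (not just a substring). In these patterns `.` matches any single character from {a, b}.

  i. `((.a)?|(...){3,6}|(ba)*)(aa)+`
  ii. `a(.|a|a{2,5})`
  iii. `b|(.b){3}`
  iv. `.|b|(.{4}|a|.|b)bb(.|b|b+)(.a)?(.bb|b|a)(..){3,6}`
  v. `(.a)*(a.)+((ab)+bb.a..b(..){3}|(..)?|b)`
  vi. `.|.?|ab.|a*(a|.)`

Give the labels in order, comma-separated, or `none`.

i → match
ii → no match — must start with 'a'
iii → no match — must end with 'b'
iv → match
v → no match
vi → no match

i, iv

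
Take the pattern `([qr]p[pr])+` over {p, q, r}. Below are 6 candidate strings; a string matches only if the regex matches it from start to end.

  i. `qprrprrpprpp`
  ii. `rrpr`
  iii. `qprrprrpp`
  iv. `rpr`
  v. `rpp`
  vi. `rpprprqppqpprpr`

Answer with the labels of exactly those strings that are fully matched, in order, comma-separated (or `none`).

i → match
ii → no match
iii → match
iv → match
v → match
vi → match

i, iii, iv, v, vi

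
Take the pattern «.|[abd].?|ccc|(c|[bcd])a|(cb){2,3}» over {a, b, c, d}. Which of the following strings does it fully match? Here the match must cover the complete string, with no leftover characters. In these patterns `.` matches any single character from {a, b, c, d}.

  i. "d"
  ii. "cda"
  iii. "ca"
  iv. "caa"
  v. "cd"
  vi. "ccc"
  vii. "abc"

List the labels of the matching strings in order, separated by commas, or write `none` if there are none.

i → match
ii → no match
iii → match
iv → no match
v → no match
vi → match
vii → no match

i, iii, vi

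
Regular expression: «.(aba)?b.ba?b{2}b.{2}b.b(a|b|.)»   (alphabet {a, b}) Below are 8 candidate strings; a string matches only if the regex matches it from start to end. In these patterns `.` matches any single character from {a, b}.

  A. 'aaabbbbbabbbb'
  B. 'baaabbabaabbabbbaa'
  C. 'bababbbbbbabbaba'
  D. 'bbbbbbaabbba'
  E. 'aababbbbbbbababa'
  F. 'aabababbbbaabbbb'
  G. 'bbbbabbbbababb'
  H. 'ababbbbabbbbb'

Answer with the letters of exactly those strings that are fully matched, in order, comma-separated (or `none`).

C, E, F, G, H

A → no match
B → no match
C → match
D → no match
E → match
F → match
G → match
H → match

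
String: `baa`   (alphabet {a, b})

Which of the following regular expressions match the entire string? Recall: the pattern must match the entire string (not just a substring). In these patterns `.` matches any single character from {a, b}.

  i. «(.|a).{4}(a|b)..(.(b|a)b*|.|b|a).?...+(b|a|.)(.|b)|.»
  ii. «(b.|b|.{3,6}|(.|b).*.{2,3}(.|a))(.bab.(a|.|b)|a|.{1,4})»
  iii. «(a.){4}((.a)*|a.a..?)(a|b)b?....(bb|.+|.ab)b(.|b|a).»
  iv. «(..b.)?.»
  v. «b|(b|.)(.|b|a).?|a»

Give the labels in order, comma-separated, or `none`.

ii, v

i → no match
ii → match
iii → no match — must start with `a`
iv → no match
v → match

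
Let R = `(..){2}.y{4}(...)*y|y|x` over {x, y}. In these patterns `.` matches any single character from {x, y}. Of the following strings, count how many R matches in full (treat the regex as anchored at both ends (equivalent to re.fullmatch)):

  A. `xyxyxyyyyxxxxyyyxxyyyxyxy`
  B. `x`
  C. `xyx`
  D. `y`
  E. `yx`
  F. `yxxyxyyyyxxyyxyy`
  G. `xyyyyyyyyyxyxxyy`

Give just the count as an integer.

A → match
B. `x` → match
C. `xyx` → no match
D. `y` → match
E. `yx` → no match
F → match
G → match
Total matched: 5

5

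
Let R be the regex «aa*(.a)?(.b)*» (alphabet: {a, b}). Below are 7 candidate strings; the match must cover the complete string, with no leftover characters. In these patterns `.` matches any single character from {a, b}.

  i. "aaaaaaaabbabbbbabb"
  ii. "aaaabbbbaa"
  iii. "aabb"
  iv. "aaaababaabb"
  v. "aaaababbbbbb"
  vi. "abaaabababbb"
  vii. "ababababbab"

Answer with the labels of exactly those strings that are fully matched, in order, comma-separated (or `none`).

iii, v

i → no match
ii → no match
iii → match
iv → no match
v → match
vi → no match
vii → no match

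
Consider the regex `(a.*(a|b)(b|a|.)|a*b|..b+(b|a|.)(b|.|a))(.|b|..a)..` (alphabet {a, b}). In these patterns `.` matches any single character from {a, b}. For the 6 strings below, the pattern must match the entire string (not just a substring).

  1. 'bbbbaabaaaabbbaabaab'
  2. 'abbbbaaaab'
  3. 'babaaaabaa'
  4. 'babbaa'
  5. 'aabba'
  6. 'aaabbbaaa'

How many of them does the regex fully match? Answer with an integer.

2

1 → no match
2 → match
3 → no match
4 → no match
5 → no match
6 → match
Total matched: 2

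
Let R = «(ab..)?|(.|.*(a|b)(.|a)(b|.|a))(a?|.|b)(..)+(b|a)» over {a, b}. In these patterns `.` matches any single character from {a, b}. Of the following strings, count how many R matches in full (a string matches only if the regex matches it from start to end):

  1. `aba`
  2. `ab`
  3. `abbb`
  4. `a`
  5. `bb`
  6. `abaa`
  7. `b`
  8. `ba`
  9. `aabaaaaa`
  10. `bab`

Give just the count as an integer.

1 → no match
2 → no match
3 → match
4 → no match
5 → no match
6 → match
7 → no match
8 → no match
9 → match
10 → no match
Total matched: 3

3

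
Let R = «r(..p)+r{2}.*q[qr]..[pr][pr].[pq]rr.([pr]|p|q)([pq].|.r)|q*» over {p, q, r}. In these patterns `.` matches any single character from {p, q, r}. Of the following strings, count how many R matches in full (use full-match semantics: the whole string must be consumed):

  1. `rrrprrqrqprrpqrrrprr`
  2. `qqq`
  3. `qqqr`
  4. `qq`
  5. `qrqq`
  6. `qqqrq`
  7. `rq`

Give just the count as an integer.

3

1 → match
2 → match
3 → no match
4 → match
5 → no match
6 → no match
7 → no match
Total matched: 3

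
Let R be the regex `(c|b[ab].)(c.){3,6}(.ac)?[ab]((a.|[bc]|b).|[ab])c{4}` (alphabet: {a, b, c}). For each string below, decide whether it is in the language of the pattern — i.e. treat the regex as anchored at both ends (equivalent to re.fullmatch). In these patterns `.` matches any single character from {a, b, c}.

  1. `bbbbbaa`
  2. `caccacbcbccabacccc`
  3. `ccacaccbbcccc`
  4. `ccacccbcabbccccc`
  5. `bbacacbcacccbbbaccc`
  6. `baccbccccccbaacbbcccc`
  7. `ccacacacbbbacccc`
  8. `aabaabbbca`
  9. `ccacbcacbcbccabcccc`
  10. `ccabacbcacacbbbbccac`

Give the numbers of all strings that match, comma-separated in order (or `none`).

1. `bbbbbaa` → no match — must end with `c`
2 → no match
3 → match
4 → match
5 → no match
6 → no match
7 → match
8. `aabaabbbca` → no match — must end with `c`
9 → match
10 → no match

3, 4, 7, 9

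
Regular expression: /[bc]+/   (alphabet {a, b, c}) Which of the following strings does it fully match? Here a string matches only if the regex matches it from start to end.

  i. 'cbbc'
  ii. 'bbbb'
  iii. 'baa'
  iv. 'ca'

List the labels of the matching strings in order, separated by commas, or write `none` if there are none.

i, ii

i. 'cbbc' → match
ii. 'bbbb' → match
iii. 'baa' → no match
iv. 'ca' → no match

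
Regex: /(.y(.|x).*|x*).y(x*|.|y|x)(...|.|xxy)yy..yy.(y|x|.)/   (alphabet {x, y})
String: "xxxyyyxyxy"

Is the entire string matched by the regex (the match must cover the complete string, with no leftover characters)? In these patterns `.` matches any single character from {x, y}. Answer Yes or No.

No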